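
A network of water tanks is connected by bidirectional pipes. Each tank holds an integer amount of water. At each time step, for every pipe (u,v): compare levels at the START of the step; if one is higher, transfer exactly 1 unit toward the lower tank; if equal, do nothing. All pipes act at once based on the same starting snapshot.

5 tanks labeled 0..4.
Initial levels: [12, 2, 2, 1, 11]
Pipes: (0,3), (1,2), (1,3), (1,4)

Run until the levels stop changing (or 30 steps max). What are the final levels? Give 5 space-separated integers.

Step 1: flows [0->3,1=2,1->3,4->1] -> levels [11 2 2 3 10]
Step 2: flows [0->3,1=2,3->1,4->1] -> levels [10 4 2 3 9]
Step 3: flows [0->3,1->2,1->3,4->1] -> levels [9 3 3 5 8]
Step 4: flows [0->3,1=2,3->1,4->1] -> levels [8 5 3 5 7]
Step 5: flows [0->3,1->2,1=3,4->1] -> levels [7 5 4 6 6]
Step 6: flows [0->3,1->2,3->1,4->1] -> levels [6 6 5 6 5]
Step 7: flows [0=3,1->2,1=3,1->4] -> levels [6 4 6 6 6]
Step 8: flows [0=3,2->1,3->1,4->1] -> levels [6 7 5 5 5]
Step 9: flows [0->3,1->2,1->3,1->4] -> levels [5 4 6 7 6]
Step 10: flows [3->0,2->1,3->1,4->1] -> levels [6 7 5 5 5]
  -> period-2 cycle: step 10 state = step 8 state; never stabilizes
  -> state at step 30: (30-8) mod 2 = 0, same as step 8 -> [6 7 5 5 5]

Answer: 6 7 5 5 5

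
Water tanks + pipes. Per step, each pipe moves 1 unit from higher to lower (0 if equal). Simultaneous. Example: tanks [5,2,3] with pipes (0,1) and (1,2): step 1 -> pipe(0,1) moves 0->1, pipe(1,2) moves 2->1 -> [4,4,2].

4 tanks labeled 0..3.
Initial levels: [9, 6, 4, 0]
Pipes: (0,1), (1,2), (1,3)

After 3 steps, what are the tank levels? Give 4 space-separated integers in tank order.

Step 1: flows [0->1,1->2,1->3] -> levels [8 5 5 1]
Step 2: flows [0->1,1=2,1->3] -> levels [7 5 5 2]
Step 3: flows [0->1,1=2,1->3] -> levels [6 5 5 3]

Answer: 6 5 5 3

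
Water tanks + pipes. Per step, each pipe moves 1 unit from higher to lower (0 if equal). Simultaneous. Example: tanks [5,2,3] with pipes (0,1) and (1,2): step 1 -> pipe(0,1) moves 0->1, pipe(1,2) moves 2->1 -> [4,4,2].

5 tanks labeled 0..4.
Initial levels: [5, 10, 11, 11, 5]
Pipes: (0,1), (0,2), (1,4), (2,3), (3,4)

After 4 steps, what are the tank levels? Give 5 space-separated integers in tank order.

Answer: 9 8 8 8 9

Derivation:
Step 1: flows [1->0,2->0,1->4,2=3,3->4] -> levels [7 8 10 10 7]
Step 2: flows [1->0,2->0,1->4,2=3,3->4] -> levels [9 6 9 9 9]
Step 3: flows [0->1,0=2,4->1,2=3,3=4] -> levels [8 8 9 9 8]
Step 4: flows [0=1,2->0,1=4,2=3,3->4] -> levels [9 8 8 8 9]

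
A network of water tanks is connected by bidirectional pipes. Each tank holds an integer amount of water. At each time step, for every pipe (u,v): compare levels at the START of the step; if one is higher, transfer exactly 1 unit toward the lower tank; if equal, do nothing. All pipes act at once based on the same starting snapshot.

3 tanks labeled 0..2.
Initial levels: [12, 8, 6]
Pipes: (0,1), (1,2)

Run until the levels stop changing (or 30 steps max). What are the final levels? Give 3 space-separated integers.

Answer: 9 8 9

Derivation:
Step 1: flows [0->1,1->2] -> levels [11 8 7]
Step 2: flows [0->1,1->2] -> levels [10 8 8]
Step 3: flows [0->1,1=2] -> levels [9 9 8]
Step 4: flows [0=1,1->2] -> levels [9 8 9]
Step 5: flows [0->1,2->1] -> levels [8 10 8]
Step 6: flows [1->0,1->2] -> levels [9 8 9]
  -> period-2 cycle: step 6 state = step 4 state; never stabilizes
  -> state at step 30: (30-4) mod 2 = 0, same as step 4 -> [9 8 9]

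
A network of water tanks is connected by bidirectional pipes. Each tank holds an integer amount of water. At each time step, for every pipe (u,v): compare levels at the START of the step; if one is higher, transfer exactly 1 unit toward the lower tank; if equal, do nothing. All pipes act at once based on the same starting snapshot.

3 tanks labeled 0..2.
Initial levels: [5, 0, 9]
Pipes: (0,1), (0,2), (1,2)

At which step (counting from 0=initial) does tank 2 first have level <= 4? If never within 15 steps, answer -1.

Step 1: flows [0->1,2->0,2->1] -> levels [5 2 7]
Step 2: flows [0->1,2->0,2->1] -> levels [5 4 5]
Step 3: flows [0->1,0=2,2->1] -> levels [4 6 4]
Tank 2 first reaches <=4 at step 3

Answer: 3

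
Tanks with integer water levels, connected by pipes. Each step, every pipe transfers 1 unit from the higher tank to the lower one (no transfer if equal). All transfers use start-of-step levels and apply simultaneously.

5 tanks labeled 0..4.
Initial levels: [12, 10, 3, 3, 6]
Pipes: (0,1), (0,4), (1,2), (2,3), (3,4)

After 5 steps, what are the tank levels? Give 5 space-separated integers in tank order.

Step 1: flows [0->1,0->4,1->2,2=3,4->3] -> levels [10 10 4 4 6]
Step 2: flows [0=1,0->4,1->2,2=3,4->3] -> levels [9 9 5 5 6]
Step 3: flows [0=1,0->4,1->2,2=3,4->3] -> levels [8 8 6 6 6]
Step 4: flows [0=1,0->4,1->2,2=3,3=4] -> levels [7 7 7 6 7]
Step 5: flows [0=1,0=4,1=2,2->3,4->3] -> levels [7 7 6 8 6]

Answer: 7 7 6 8 6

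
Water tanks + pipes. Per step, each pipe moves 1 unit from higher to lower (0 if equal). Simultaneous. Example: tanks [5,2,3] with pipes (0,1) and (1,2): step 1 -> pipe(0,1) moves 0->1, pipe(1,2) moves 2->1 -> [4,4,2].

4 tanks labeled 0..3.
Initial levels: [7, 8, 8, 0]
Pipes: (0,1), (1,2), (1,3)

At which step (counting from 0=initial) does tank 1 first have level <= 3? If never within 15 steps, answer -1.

Answer: -1

Derivation:
Step 1: flows [1->0,1=2,1->3] -> levels [8 6 8 1]
Step 2: flows [0->1,2->1,1->3] -> levels [7 7 7 2]
Step 3: flows [0=1,1=2,1->3] -> levels [7 6 7 3]
Step 4: flows [0->1,2->1,1->3] -> levels [6 7 6 4]
Step 5: flows [1->0,1->2,1->3] -> levels [7 4 7 5]
Step 6: flows [0->1,2->1,3->1] -> levels [6 7 6 4]
  -> period-2 cycle (repeats step 4); tank 1 never drops to <=3
Tank 1 never reaches <=3 within 15 steps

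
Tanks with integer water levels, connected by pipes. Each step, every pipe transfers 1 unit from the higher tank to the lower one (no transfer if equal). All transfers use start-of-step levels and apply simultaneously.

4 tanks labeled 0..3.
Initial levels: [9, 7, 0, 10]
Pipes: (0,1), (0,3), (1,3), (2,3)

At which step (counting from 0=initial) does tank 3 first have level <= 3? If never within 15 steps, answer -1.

Answer: -1

Derivation:
Step 1: flows [0->1,3->0,3->1,3->2] -> levels [9 9 1 7]
Step 2: flows [0=1,0->3,1->3,3->2] -> levels [8 8 2 8]
Step 3: flows [0=1,0=3,1=3,3->2] -> levels [8 8 3 7]
Step 4: flows [0=1,0->3,1->3,3->2] -> levels [7 7 4 8]
Step 5: flows [0=1,3->0,3->1,3->2] -> levels [8 8 5 5]
Step 6: flows [0=1,0->3,1->3,2=3] -> levels [7 7 5 7]
Step 7: flows [0=1,0=3,1=3,3->2] -> levels [7 7 6 6]
Step 8: flows [0=1,0->3,1->3,2=3] -> levels [6 6 6 8]
Step 9: flows [0=1,3->0,3->1,3->2] -> levels [7 7 7 5]
Step 10: flows [0=1,0->3,1->3,2->3] -> levels [6 6 6 8]
  -> period-2 cycle (repeats step 8); tank 3 never drops to <=3
Tank 3 never reaches <=3 within 15 steps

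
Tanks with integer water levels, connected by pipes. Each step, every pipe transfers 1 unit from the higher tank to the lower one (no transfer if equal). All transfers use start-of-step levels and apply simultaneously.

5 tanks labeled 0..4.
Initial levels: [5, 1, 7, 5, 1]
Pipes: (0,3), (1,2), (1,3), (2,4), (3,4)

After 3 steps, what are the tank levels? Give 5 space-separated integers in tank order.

Answer: 4 3 5 4 3

Derivation:
Step 1: flows [0=3,2->1,3->1,2->4,3->4] -> levels [5 3 5 3 3]
Step 2: flows [0->3,2->1,1=3,2->4,3=4] -> levels [4 4 3 4 4]
Step 3: flows [0=3,1->2,1=3,4->2,3=4] -> levels [4 3 5 4 3]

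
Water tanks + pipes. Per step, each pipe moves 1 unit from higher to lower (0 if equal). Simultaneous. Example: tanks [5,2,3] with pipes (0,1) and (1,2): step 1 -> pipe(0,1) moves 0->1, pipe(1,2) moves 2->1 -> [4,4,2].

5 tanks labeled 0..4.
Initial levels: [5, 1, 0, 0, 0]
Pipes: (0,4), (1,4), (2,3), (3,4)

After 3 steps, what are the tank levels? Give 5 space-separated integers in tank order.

Answer: 2 1 1 0 2

Derivation:
Step 1: flows [0->4,1->4,2=3,3=4] -> levels [4 0 0 0 2]
Step 2: flows [0->4,4->1,2=3,4->3] -> levels [3 1 0 1 1]
Step 3: flows [0->4,1=4,3->2,3=4] -> levels [2 1 1 0 2]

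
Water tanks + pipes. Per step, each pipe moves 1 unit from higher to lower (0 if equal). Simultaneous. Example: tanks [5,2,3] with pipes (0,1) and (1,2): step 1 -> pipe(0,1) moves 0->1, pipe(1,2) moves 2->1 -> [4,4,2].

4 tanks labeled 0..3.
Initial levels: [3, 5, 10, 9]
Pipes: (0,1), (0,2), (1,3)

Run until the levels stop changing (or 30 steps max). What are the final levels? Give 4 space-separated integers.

Step 1: flows [1->0,2->0,3->1] -> levels [5 5 9 8]
Step 2: flows [0=1,2->0,3->1] -> levels [6 6 8 7]
Step 3: flows [0=1,2->0,3->1] -> levels [7 7 7 6]
Step 4: flows [0=1,0=2,1->3] -> levels [7 6 7 7]
Step 5: flows [0->1,0=2,3->1] -> levels [6 8 7 6]
Step 6: flows [1->0,2->0,1->3] -> levels [8 6 6 7]
Step 7: flows [0->1,0->2,3->1] -> levels [6 8 7 6]
  -> period-2 cycle: step 7 state = step 5 state; never stabilizes
  -> state at step 30: (30-5) mod 2 = 1, same as step 6 -> [8 6 6 7]

Answer: 8 6 6 7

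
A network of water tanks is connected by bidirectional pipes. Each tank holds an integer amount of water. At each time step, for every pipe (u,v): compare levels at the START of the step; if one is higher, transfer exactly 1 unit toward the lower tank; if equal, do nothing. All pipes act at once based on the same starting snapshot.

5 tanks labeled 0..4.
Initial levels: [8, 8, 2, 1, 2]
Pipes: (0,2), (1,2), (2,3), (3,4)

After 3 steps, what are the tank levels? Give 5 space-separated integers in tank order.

Answer: 5 5 6 3 2

Derivation:
Step 1: flows [0->2,1->2,2->3,4->3] -> levels [7 7 3 3 1]
Step 2: flows [0->2,1->2,2=3,3->4] -> levels [6 6 5 2 2]
Step 3: flows [0->2,1->2,2->3,3=4] -> levels [5 5 6 3 2]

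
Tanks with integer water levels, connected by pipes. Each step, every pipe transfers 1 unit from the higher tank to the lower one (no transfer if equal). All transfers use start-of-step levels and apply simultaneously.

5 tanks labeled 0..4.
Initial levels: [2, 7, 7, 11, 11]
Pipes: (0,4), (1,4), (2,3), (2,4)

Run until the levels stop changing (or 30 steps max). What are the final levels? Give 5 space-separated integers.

Answer: 8 8 9 8 5

Derivation:
Step 1: flows [4->0,4->1,3->2,4->2] -> levels [3 8 9 10 8]
Step 2: flows [4->0,1=4,3->2,2->4] -> levels [4 8 9 9 8]
Step 3: flows [4->0,1=4,2=3,2->4] -> levels [5 8 8 9 8]
Step 4: flows [4->0,1=4,3->2,2=4] -> levels [6 8 9 8 7]
Step 5: flows [4->0,1->4,2->3,2->4] -> levels [7 7 7 9 8]
Step 6: flows [4->0,4->1,3->2,4->2] -> levels [8 8 9 8 5]
Step 7: flows [0->4,1->4,2->3,2->4] -> levels [7 7 7 9 8]
  -> period-2 cycle: step 7 state = step 5 state; never stabilizes
  -> state at step 30: (30-5) mod 2 = 1, same as step 6 -> [8 8 9 8 5]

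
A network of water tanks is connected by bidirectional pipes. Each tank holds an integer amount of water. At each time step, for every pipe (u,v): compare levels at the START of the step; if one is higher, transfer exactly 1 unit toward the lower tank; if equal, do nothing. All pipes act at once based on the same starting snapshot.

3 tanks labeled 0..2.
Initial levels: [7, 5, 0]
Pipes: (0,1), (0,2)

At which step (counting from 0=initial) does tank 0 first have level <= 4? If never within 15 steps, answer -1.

Step 1: flows [0->1,0->2] -> levels [5 6 1]
Step 2: flows [1->0,0->2] -> levels [5 5 2]
Step 3: flows [0=1,0->2] -> levels [4 5 3]
Tank 0 first reaches <=4 at step 3

Answer: 3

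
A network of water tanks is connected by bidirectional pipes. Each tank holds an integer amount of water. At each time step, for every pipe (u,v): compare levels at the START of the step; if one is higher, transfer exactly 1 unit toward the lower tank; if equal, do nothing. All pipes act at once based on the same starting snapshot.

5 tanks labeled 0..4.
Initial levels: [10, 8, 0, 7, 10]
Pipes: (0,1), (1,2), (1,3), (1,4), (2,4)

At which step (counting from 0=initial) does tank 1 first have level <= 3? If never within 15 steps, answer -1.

Answer: -1

Derivation:
Step 1: flows [0->1,1->2,1->3,4->1,4->2] -> levels [9 8 2 8 8]
Step 2: flows [0->1,1->2,1=3,1=4,4->2] -> levels [8 8 4 8 7]
Step 3: flows [0=1,1->2,1=3,1->4,4->2] -> levels [8 6 6 8 7]
Step 4: flows [0->1,1=2,3->1,4->1,4->2] -> levels [7 9 7 7 5]
Step 5: flows [1->0,1->2,1->3,1->4,2->4] -> levels [8 5 7 8 7]
Step 6: flows [0->1,2->1,3->1,4->1,2=4] -> levels [7 9 6 7 6]
Step 7: flows [1->0,1->2,1->3,1->4,2=4] -> levels [8 5 7 8 7]
  -> period-2 cycle (repeats step 5); tank 1 never drops to <=3
Tank 1 never reaches <=3 within 15 steps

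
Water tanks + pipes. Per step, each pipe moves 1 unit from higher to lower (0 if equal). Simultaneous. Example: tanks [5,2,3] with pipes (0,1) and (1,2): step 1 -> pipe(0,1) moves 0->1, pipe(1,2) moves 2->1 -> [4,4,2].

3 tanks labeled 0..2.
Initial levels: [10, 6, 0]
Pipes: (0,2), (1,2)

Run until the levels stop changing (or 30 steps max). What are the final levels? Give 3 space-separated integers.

Answer: 6 6 4

Derivation:
Step 1: flows [0->2,1->2] -> levels [9 5 2]
Step 2: flows [0->2,1->2] -> levels [8 4 4]
Step 3: flows [0->2,1=2] -> levels [7 4 5]
Step 4: flows [0->2,2->1] -> levels [6 5 5]
Step 5: flows [0->2,1=2] -> levels [5 5 6]
Step 6: flows [2->0,2->1] -> levels [6 6 4]
Step 7: flows [0->2,1->2] -> levels [5 5 6]
  -> period-2 cycle: step 7 state = step 5 state; never stabilizes
  -> state at step 30: (30-5) mod 2 = 1, same as step 6 -> [6 6 4]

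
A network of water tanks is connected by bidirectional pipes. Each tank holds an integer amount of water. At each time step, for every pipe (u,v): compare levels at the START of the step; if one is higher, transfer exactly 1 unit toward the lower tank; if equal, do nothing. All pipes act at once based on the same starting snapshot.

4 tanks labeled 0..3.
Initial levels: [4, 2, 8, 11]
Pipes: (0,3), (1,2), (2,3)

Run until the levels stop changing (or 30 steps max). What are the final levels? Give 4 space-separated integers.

Answer: 7 6 7 5

Derivation:
Step 1: flows [3->0,2->1,3->2] -> levels [5 3 8 9]
Step 2: flows [3->0,2->1,3->2] -> levels [6 4 8 7]
Step 3: flows [3->0,2->1,2->3] -> levels [7 5 6 7]
Step 4: flows [0=3,2->1,3->2] -> levels [7 6 6 6]
Step 5: flows [0->3,1=2,2=3] -> levels [6 6 6 7]
Step 6: flows [3->0,1=2,3->2] -> levels [7 6 7 5]
Step 7: flows [0->3,2->1,2->3] -> levels [6 7 5 7]
Step 8: flows [3->0,1->2,3->2] -> levels [7 6 7 5]
  -> period-2 cycle: step 8 state = step 6 state; never stabilizes
  -> state at step 30: (30-6) mod 2 = 0, same as step 6 -> [7 6 7 5]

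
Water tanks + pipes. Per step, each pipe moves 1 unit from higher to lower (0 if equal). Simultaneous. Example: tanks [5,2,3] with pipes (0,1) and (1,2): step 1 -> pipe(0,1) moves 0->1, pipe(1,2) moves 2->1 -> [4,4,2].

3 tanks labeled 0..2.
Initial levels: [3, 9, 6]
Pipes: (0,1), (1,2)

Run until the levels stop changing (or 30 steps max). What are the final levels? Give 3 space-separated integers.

Answer: 6 6 6

Derivation:
Step 1: flows [1->0,1->2] -> levels [4 7 7]
Step 2: flows [1->0,1=2] -> levels [5 6 7]
Step 3: flows [1->0,2->1] -> levels [6 6 6]
Step 4: flows [0=1,1=2] -> levels [6 6 6]
  -> stable (no change)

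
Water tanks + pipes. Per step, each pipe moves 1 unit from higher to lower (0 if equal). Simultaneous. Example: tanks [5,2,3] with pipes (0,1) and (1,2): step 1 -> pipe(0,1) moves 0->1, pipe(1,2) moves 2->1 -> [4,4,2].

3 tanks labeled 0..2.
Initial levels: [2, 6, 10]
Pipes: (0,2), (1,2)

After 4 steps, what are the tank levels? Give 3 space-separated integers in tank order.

Answer: 6 6 6

Derivation:
Step 1: flows [2->0,2->1] -> levels [3 7 8]
Step 2: flows [2->0,2->1] -> levels [4 8 6]
Step 3: flows [2->0,1->2] -> levels [5 7 6]
Step 4: flows [2->0,1->2] -> levels [6 6 6]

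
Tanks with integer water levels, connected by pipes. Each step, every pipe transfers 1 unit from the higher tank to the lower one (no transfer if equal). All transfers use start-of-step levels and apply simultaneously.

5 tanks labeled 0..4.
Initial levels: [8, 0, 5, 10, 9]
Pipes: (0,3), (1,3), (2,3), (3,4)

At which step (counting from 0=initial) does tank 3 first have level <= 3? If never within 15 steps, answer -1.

Answer: -1

Derivation:
Step 1: flows [3->0,3->1,3->2,3->4] -> levels [9 1 6 6 10]
Step 2: flows [0->3,3->1,2=3,4->3] -> levels [8 2 6 7 9]
Step 3: flows [0->3,3->1,3->2,4->3] -> levels [7 3 7 7 8]
Step 4: flows [0=3,3->1,2=3,4->3] -> levels [7 4 7 7 7]
Step 5: flows [0=3,3->1,2=3,3=4] -> levels [7 5 7 6 7]
Step 6: flows [0->3,3->1,2->3,4->3] -> levels [6 6 6 8 6]
Step 7: flows [3->0,3->1,3->2,3->4] -> levels [7 7 7 4 7]
Step 8: flows [0->3,1->3,2->3,4->3] -> levels [6 6 6 8 6]
  -> period-2 cycle (repeats step 6); tank 3 never drops to <=3
Tank 3 never reaches <=3 within 15 steps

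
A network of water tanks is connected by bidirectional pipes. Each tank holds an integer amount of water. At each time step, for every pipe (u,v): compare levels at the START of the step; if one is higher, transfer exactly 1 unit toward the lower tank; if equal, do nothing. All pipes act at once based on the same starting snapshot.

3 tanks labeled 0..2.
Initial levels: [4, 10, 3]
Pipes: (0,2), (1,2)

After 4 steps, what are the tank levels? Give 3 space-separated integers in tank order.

Answer: 5 6 6

Derivation:
Step 1: flows [0->2,1->2] -> levels [3 9 5]
Step 2: flows [2->0,1->2] -> levels [4 8 5]
Step 3: flows [2->0,1->2] -> levels [5 7 5]
Step 4: flows [0=2,1->2] -> levels [5 6 6]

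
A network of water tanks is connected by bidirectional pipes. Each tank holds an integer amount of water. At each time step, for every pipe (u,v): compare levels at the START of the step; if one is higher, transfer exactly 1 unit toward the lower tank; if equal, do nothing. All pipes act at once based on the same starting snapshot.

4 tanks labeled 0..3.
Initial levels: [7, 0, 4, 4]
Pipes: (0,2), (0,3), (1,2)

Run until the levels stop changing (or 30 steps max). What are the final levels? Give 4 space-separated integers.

Step 1: flows [0->2,0->3,2->1] -> levels [5 1 4 5]
Step 2: flows [0->2,0=3,2->1] -> levels [4 2 4 5]
Step 3: flows [0=2,3->0,2->1] -> levels [5 3 3 4]
Step 4: flows [0->2,0->3,1=2] -> levels [3 3 4 5]
Step 5: flows [2->0,3->0,2->1] -> levels [5 4 2 4]
Step 6: flows [0->2,0->3,1->2] -> levels [3 3 4 5]
  -> period-2 cycle: step 6 state = step 4 state; never stabilizes
  -> state at step 30: (30-4) mod 2 = 0, same as step 4 -> [3 3 4 5]

Answer: 3 3 4 5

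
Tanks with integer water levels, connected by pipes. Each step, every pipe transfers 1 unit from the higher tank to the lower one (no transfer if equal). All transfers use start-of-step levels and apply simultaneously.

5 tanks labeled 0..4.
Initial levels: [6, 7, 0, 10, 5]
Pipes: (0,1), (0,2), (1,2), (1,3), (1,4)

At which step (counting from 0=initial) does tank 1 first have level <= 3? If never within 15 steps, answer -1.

Answer: 5

Derivation:
Step 1: flows [1->0,0->2,1->2,3->1,1->4] -> levels [6 5 2 9 6]
Step 2: flows [0->1,0->2,1->2,3->1,4->1] -> levels [4 7 4 8 5]
Step 3: flows [1->0,0=2,1->2,3->1,1->4] -> levels [5 5 5 7 6]
Step 4: flows [0=1,0=2,1=2,3->1,4->1] -> levels [5 7 5 6 5]
Step 5: flows [1->0,0=2,1->2,1->3,1->4] -> levels [6 3 6 7 6]
Tank 1 first reaches <=3 at step 5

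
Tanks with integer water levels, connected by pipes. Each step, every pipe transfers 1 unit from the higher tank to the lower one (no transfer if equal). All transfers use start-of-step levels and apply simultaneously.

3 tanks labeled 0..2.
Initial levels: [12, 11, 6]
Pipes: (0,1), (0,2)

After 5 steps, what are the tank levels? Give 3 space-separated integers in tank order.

Step 1: flows [0->1,0->2] -> levels [10 12 7]
Step 2: flows [1->0,0->2] -> levels [10 11 8]
Step 3: flows [1->0,0->2] -> levels [10 10 9]
Step 4: flows [0=1,0->2] -> levels [9 10 10]
Step 5: flows [1->0,2->0] -> levels [11 9 9]

Answer: 11 9 9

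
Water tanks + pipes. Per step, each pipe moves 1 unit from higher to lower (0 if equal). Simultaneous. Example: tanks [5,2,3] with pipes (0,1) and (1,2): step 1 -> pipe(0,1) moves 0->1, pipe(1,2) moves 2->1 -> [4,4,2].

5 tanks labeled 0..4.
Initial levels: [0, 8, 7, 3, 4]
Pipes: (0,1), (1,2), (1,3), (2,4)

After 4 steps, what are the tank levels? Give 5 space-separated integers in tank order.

Answer: 4 3 5 5 5

Derivation:
Step 1: flows [1->0,1->2,1->3,2->4] -> levels [1 5 7 4 5]
Step 2: flows [1->0,2->1,1->3,2->4] -> levels [2 4 5 5 6]
Step 3: flows [1->0,2->1,3->1,4->2] -> levels [3 5 5 4 5]
Step 4: flows [1->0,1=2,1->3,2=4] -> levels [4 3 5 5 5]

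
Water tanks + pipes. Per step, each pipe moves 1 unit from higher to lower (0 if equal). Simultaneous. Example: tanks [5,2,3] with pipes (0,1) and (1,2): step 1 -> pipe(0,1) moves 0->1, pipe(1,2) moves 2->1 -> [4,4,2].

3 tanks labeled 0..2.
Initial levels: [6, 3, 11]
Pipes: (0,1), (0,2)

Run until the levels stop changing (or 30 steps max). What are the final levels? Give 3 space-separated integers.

Step 1: flows [0->1,2->0] -> levels [6 4 10]
Step 2: flows [0->1,2->0] -> levels [6 5 9]
Step 3: flows [0->1,2->0] -> levels [6 6 8]
Step 4: flows [0=1,2->0] -> levels [7 6 7]
Step 5: flows [0->1,0=2] -> levels [6 7 7]
Step 6: flows [1->0,2->0] -> levels [8 6 6]
Step 7: flows [0->1,0->2] -> levels [6 7 7]
  -> period-2 cycle: step 7 state = step 5 state; never stabilizes
  -> state at step 30: (30-5) mod 2 = 1, same as step 6 -> [8 6 6]

Answer: 8 6 6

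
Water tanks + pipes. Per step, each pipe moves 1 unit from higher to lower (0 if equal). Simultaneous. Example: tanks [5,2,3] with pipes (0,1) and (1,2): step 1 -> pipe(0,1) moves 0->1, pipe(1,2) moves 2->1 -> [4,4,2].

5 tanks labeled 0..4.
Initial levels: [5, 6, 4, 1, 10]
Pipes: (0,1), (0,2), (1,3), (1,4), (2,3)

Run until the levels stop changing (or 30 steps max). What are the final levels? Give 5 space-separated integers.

Step 1: flows [1->0,0->2,1->3,4->1,2->3] -> levels [5 5 4 3 9]
Step 2: flows [0=1,0->2,1->3,4->1,2->3] -> levels [4 5 4 5 8]
Step 3: flows [1->0,0=2,1=3,4->1,3->2] -> levels [5 5 5 4 7]
Step 4: flows [0=1,0=2,1->3,4->1,2->3] -> levels [5 5 4 6 6]
Step 5: flows [0=1,0->2,3->1,4->1,3->2] -> levels [4 7 6 4 5]
Step 6: flows [1->0,2->0,1->3,1->4,2->3] -> levels [6 4 4 6 6]
Step 7: flows [0->1,0->2,3->1,4->1,3->2] -> levels [4 7 6 4 5]
  -> period-2 cycle: step 7 state = step 5 state; never stabilizes
  -> state at step 30: (30-5) mod 2 = 1, same as step 6 -> [6 4 4 6 6]

Answer: 6 4 4 6 6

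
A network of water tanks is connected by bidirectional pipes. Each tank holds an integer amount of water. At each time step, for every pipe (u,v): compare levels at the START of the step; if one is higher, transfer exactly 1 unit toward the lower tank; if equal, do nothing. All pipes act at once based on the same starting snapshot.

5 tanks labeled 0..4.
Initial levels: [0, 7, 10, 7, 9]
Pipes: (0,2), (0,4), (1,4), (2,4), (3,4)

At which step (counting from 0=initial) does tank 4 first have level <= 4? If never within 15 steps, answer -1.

Step 1: flows [2->0,4->0,4->1,2->4,4->3] -> levels [2 8 8 8 7]
Step 2: flows [2->0,4->0,1->4,2->4,3->4] -> levels [4 7 6 7 9]
Step 3: flows [2->0,4->0,4->1,4->2,4->3] -> levels [6 8 6 8 5]
Step 4: flows [0=2,0->4,1->4,2->4,3->4] -> levels [5 7 5 7 9]
Step 5: flows [0=2,4->0,4->1,4->2,4->3] -> levels [6 8 6 8 5]
  -> period-2 cycle (repeats step 3); tank 4 never drops to <=4
Tank 4 never reaches <=4 within 15 steps

Answer: -1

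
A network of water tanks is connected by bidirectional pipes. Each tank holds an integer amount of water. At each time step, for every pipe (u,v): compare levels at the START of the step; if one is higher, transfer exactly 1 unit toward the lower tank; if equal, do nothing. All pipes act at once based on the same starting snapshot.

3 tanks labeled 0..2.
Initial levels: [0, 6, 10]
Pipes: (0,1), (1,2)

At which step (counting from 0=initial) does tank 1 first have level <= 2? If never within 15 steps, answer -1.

Step 1: flows [1->0,2->1] -> levels [1 6 9]
Step 2: flows [1->0,2->1] -> levels [2 6 8]
Step 3: flows [1->0,2->1] -> levels [3 6 7]
Step 4: flows [1->0,2->1] -> levels [4 6 6]
Step 5: flows [1->0,1=2] -> levels [5 5 6]
Step 6: flows [0=1,2->1] -> levels [5 6 5]
Step 7: flows [1->0,1->2] -> levels [6 4 6]
Step 8: flows [0->1,2->1] -> levels [5 6 5]
  -> period-2 cycle (repeats step 6); tank 1 never drops to <=2
Tank 1 never reaches <=2 within 15 steps

Answer: -1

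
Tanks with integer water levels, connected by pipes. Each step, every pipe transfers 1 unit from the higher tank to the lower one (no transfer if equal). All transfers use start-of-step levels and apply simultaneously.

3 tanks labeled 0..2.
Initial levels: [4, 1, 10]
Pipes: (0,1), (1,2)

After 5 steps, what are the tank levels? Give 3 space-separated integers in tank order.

Step 1: flows [0->1,2->1] -> levels [3 3 9]
Step 2: flows [0=1,2->1] -> levels [3 4 8]
Step 3: flows [1->0,2->1] -> levels [4 4 7]
Step 4: flows [0=1,2->1] -> levels [4 5 6]
Step 5: flows [1->0,2->1] -> levels [5 5 5]

Answer: 5 5 5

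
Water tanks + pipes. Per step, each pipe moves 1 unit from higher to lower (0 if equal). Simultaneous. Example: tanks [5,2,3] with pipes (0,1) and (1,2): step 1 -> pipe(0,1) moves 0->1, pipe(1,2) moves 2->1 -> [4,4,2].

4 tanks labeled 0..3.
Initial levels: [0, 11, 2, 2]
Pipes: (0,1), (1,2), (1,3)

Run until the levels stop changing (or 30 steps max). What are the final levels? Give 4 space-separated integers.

Answer: 2 5 4 4

Derivation:
Step 1: flows [1->0,1->2,1->3] -> levels [1 8 3 3]
Step 2: flows [1->0,1->2,1->3] -> levels [2 5 4 4]
Step 3: flows [1->0,1->2,1->3] -> levels [3 2 5 5]
Step 4: flows [0->1,2->1,3->1] -> levels [2 5 4 4]
  -> period-2 cycle: step 4 state = step 2 state; never stabilizes
  -> state at step 30: (30-2) mod 2 = 0, same as step 2 -> [2 5 4 4]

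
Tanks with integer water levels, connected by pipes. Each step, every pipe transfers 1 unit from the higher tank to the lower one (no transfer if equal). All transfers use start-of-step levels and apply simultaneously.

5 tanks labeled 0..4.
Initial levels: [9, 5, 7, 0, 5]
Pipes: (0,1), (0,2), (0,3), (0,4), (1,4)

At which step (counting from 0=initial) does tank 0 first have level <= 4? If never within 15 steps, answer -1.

Answer: 3

Derivation:
Step 1: flows [0->1,0->2,0->3,0->4,1=4] -> levels [5 6 8 1 6]
Step 2: flows [1->0,2->0,0->3,4->0,1=4] -> levels [7 5 7 2 5]
Step 3: flows [0->1,0=2,0->3,0->4,1=4] -> levels [4 6 7 3 6]
Tank 0 first reaches <=4 at step 3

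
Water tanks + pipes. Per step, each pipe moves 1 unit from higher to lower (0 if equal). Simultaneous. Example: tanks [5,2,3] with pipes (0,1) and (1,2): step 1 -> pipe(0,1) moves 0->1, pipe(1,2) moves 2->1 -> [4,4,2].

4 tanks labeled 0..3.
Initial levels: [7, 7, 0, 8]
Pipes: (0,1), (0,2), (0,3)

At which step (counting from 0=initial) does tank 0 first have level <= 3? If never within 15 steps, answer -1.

Answer: -1

Derivation:
Step 1: flows [0=1,0->2,3->0] -> levels [7 7 1 7]
Step 2: flows [0=1,0->2,0=3] -> levels [6 7 2 7]
Step 3: flows [1->0,0->2,3->0] -> levels [7 6 3 6]
Step 4: flows [0->1,0->2,0->3] -> levels [4 7 4 7]
Step 5: flows [1->0,0=2,3->0] -> levels [6 6 4 6]
Step 6: flows [0=1,0->2,0=3] -> levels [5 6 5 6]
Step 7: flows [1->0,0=2,3->0] -> levels [7 5 5 5]
Step 8: flows [0->1,0->2,0->3] -> levels [4 6 6 6]
Step 9: flows [1->0,2->0,3->0] -> levels [7 5 5 5]
  -> period-2 cycle (repeats step 7); tank 0 never drops to <=3
Tank 0 never reaches <=3 within 15 steps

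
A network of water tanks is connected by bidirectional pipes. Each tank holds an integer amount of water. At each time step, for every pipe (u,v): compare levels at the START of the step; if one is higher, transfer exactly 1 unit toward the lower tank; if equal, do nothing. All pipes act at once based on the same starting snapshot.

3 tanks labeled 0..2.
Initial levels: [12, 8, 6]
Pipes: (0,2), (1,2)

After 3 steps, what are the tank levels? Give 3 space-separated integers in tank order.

Step 1: flows [0->2,1->2] -> levels [11 7 8]
Step 2: flows [0->2,2->1] -> levels [10 8 8]
Step 3: flows [0->2,1=2] -> levels [9 8 9]

Answer: 9 8 9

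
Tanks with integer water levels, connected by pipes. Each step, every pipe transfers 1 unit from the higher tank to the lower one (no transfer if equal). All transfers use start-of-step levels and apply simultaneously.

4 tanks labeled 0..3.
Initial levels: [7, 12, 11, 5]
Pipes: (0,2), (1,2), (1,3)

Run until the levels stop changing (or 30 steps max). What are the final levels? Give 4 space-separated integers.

Answer: 10 9 8 8

Derivation:
Step 1: flows [2->0,1->2,1->3] -> levels [8 10 11 6]
Step 2: flows [2->0,2->1,1->3] -> levels [9 10 9 7]
Step 3: flows [0=2,1->2,1->3] -> levels [9 8 10 8]
Step 4: flows [2->0,2->1,1=3] -> levels [10 9 8 8]
Step 5: flows [0->2,1->2,1->3] -> levels [9 7 10 9]
Step 6: flows [2->0,2->1,3->1] -> levels [10 9 8 8]
  -> period-2 cycle: step 6 state = step 4 state; never stabilizes
  -> state at step 30: (30-4) mod 2 = 0, same as step 4 -> [10 9 8 8]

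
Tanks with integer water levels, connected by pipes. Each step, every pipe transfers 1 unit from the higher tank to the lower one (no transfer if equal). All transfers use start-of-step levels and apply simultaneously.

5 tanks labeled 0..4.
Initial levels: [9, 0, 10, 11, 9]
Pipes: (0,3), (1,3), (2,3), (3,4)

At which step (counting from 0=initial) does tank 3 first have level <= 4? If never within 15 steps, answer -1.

Answer: -1

Derivation:
Step 1: flows [3->0,3->1,3->2,3->4] -> levels [10 1 11 7 10]
Step 2: flows [0->3,3->1,2->3,4->3] -> levels [9 2 10 9 9]
Step 3: flows [0=3,3->1,2->3,3=4] -> levels [9 3 9 9 9]
Step 4: flows [0=3,3->1,2=3,3=4] -> levels [9 4 9 8 9]
Step 5: flows [0->3,3->1,2->3,4->3] -> levels [8 5 8 10 8]
Step 6: flows [3->0,3->1,3->2,3->4] -> levels [9 6 9 6 9]
Step 7: flows [0->3,1=3,2->3,4->3] -> levels [8 6 8 9 8]
Step 8: flows [3->0,3->1,3->2,3->4] -> levels [9 7 9 5 9]
Step 9: flows [0->3,1->3,2->3,4->3] -> levels [8 6 8 9 8]
  -> period-2 cycle (repeats step 7); tank 3 never drops to <=4
Tank 3 never reaches <=4 within 15 steps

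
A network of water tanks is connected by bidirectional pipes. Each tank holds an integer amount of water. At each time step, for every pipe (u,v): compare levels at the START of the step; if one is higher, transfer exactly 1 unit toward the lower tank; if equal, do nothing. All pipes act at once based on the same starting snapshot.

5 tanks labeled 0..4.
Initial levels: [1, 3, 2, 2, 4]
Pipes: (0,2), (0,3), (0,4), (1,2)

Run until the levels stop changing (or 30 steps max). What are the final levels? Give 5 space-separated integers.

Answer: 1 2 3 2 4

Derivation:
Step 1: flows [2->0,3->0,4->0,1->2] -> levels [4 2 2 1 3]
Step 2: flows [0->2,0->3,0->4,1=2] -> levels [1 2 3 2 4]
Step 3: flows [2->0,3->0,4->0,2->1] -> levels [4 3 1 1 3]
Step 4: flows [0->2,0->3,0->4,1->2] -> levels [1 2 3 2 4]
  -> period-2 cycle: step 4 state = step 2 state; never stabilizes
  -> state at step 30: (30-2) mod 2 = 0, same as step 2 -> [1 2 3 2 4]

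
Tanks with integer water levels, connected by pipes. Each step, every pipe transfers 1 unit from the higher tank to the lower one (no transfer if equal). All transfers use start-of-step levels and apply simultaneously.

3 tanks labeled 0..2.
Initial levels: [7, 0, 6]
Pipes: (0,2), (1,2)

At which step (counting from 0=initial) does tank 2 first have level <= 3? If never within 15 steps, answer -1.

Answer: 6

Derivation:
Step 1: flows [0->2,2->1] -> levels [6 1 6]
Step 2: flows [0=2,2->1] -> levels [6 2 5]
Step 3: flows [0->2,2->1] -> levels [5 3 5]
Step 4: flows [0=2,2->1] -> levels [5 4 4]
Step 5: flows [0->2,1=2] -> levels [4 4 5]
Step 6: flows [2->0,2->1] -> levels [5 5 3]
Tank 2 first reaches <=3 at step 6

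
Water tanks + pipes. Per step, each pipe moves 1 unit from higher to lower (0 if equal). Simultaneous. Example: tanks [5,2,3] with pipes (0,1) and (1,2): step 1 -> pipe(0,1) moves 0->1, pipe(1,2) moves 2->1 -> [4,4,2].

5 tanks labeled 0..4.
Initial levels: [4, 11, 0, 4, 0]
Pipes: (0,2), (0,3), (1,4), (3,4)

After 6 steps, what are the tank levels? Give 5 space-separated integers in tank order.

Answer: 4 5 2 3 5

Derivation:
Step 1: flows [0->2,0=3,1->4,3->4] -> levels [3 10 1 3 2]
Step 2: flows [0->2,0=3,1->4,3->4] -> levels [2 9 2 2 4]
Step 3: flows [0=2,0=3,1->4,4->3] -> levels [2 8 2 3 4]
Step 4: flows [0=2,3->0,1->4,4->3] -> levels [3 7 2 3 4]
Step 5: flows [0->2,0=3,1->4,4->3] -> levels [2 6 3 4 4]
Step 6: flows [2->0,3->0,1->4,3=4] -> levels [4 5 2 3 5]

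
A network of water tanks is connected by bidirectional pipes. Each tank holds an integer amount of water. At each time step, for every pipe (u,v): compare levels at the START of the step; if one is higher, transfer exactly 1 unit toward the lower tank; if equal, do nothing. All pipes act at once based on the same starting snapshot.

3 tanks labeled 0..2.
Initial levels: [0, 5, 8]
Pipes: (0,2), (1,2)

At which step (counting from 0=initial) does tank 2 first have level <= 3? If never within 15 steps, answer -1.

Step 1: flows [2->0,2->1] -> levels [1 6 6]
Step 2: flows [2->0,1=2] -> levels [2 6 5]
Step 3: flows [2->0,1->2] -> levels [3 5 5]
Step 4: flows [2->0,1=2] -> levels [4 5 4]
Step 5: flows [0=2,1->2] -> levels [4 4 5]
Step 6: flows [2->0,2->1] -> levels [5 5 3]
Tank 2 first reaches <=3 at step 6

Answer: 6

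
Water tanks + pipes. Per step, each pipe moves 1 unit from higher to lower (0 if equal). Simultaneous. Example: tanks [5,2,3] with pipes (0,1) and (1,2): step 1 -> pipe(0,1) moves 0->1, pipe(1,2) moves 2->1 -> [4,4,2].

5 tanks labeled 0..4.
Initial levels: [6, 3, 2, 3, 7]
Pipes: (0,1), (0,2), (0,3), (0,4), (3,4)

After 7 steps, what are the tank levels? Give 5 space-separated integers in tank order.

Step 1: flows [0->1,0->2,0->3,4->0,4->3] -> levels [4 4 3 5 5]
Step 2: flows [0=1,0->2,3->0,4->0,3=4] -> levels [5 4 4 4 4]
Step 3: flows [0->1,0->2,0->3,0->4,3=4] -> levels [1 5 5 5 5]
Step 4: flows [1->0,2->0,3->0,4->0,3=4] -> levels [5 4 4 4 4]
  -> period-2 cycle: step 4 state = step 2 state
  -> state at step 7: (7-2) mod 2 = 1, same as step 3 -> [1 5 5 5 5]

Answer: 1 5 5 5 5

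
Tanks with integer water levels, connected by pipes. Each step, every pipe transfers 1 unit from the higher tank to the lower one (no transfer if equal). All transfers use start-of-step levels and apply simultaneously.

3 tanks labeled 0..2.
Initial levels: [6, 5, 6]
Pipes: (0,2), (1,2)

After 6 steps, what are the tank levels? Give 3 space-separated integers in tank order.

Step 1: flows [0=2,2->1] -> levels [6 6 5]
Step 2: flows [0->2,1->2] -> levels [5 5 7]
Step 3: flows [2->0,2->1] -> levels [6 6 5]
  -> period-2 cycle: step 3 state = step 1 state
  -> state at step 6: (6-1) mod 2 = 1, same as step 2 -> [5 5 7]

Answer: 5 5 7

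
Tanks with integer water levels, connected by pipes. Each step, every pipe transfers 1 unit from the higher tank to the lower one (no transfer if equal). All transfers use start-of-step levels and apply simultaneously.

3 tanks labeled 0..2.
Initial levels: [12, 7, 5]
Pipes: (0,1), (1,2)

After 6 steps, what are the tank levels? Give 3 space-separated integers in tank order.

Answer: 8 8 8

Derivation:
Step 1: flows [0->1,1->2] -> levels [11 7 6]
Step 2: flows [0->1,1->2] -> levels [10 7 7]
Step 3: flows [0->1,1=2] -> levels [9 8 7]
Step 4: flows [0->1,1->2] -> levels [8 8 8]
Step 5: flows [0=1,1=2] -> levels [8 8 8]
  -> stable; steps 6..6 unchanged -> [8 8 8]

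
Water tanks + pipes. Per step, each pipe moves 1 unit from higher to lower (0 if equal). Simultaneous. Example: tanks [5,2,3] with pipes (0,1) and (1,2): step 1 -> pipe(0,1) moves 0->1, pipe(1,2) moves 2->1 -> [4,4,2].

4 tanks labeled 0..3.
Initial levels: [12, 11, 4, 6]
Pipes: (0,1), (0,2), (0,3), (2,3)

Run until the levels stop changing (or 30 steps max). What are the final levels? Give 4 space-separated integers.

Answer: 10 9 7 7

Derivation:
Step 1: flows [0->1,0->2,0->3,3->2] -> levels [9 12 6 6]
Step 2: flows [1->0,0->2,0->3,2=3] -> levels [8 11 7 7]
Step 3: flows [1->0,0->2,0->3,2=3] -> levels [7 10 8 8]
Step 4: flows [1->0,2->0,3->0,2=3] -> levels [10 9 7 7]
Step 5: flows [0->1,0->2,0->3,2=3] -> levels [7 10 8 8]
  -> period-2 cycle: step 5 state = step 3 state; never stabilizes
  -> state at step 30: (30-3) mod 2 = 1, same as step 4 -> [10 9 7 7]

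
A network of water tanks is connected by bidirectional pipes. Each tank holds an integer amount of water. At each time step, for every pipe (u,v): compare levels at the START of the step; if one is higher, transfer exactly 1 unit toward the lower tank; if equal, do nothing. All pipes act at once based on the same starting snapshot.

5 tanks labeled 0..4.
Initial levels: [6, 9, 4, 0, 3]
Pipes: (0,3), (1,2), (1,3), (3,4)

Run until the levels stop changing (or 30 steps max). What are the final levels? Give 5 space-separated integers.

Step 1: flows [0->3,1->2,1->3,4->3] -> levels [5 7 5 3 2]
Step 2: flows [0->3,1->2,1->3,3->4] -> levels [4 5 6 4 3]
Step 3: flows [0=3,2->1,1->3,3->4] -> levels [4 5 5 4 4]
Step 4: flows [0=3,1=2,1->3,3=4] -> levels [4 4 5 5 4]
Step 5: flows [3->0,2->1,3->1,3->4] -> levels [5 6 4 2 5]
Step 6: flows [0->3,1->2,1->3,4->3] -> levels [4 4 5 5 4]
  -> period-2 cycle: step 6 state = step 4 state; never stabilizes
  -> state at step 30: (30-4) mod 2 = 0, same as step 4 -> [4 4 5 5 4]

Answer: 4 4 5 5 4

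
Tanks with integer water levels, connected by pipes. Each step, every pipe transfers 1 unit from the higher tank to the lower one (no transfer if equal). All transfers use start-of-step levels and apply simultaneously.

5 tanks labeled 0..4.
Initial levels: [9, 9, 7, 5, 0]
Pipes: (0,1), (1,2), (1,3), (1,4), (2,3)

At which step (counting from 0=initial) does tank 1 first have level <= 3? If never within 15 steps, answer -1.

Answer: -1

Derivation:
Step 1: flows [0=1,1->2,1->3,1->4,2->3] -> levels [9 6 7 7 1]
Step 2: flows [0->1,2->1,3->1,1->4,2=3] -> levels [8 8 6 6 2]
Step 3: flows [0=1,1->2,1->3,1->4,2=3] -> levels [8 5 7 7 3]
Step 4: flows [0->1,2->1,3->1,1->4,2=3] -> levels [7 7 6 6 4]
Step 5: flows [0=1,1->2,1->3,1->4,2=3] -> levels [7 4 7 7 5]
Step 6: flows [0->1,2->1,3->1,4->1,2=3] -> levels [6 8 6 6 4]
Step 7: flows [1->0,1->2,1->3,1->4,2=3] -> levels [7 4 7 7 5]
  -> period-2 cycle (repeats step 5); tank 1 never drops to <=3
Tank 1 never reaches <=3 within 15 steps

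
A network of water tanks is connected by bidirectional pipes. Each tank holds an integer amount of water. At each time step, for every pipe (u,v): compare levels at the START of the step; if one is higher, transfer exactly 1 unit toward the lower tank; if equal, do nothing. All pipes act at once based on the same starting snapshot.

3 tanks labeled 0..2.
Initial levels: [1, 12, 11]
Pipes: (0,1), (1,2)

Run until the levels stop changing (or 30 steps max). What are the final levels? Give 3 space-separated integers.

Step 1: flows [1->0,1->2] -> levels [2 10 12]
Step 2: flows [1->0,2->1] -> levels [3 10 11]
Step 3: flows [1->0,2->1] -> levels [4 10 10]
Step 4: flows [1->0,1=2] -> levels [5 9 10]
Step 5: flows [1->0,2->1] -> levels [6 9 9]
Step 6: flows [1->0,1=2] -> levels [7 8 9]
Step 7: flows [1->0,2->1] -> levels [8 8 8]
Step 8: flows [0=1,1=2] -> levels [8 8 8]
  -> stable (no change)

Answer: 8 8 8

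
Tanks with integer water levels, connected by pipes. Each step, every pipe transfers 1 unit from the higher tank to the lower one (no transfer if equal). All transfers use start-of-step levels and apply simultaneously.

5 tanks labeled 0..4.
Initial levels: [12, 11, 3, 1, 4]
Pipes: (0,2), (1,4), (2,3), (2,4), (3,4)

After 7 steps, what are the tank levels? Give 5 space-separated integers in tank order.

Answer: 6 6 8 6 5

Derivation:
Step 1: flows [0->2,1->4,2->3,4->2,4->3] -> levels [11 10 4 3 3]
Step 2: flows [0->2,1->4,2->3,2->4,3=4] -> levels [10 9 3 4 5]
Step 3: flows [0->2,1->4,3->2,4->2,4->3] -> levels [9 8 6 4 4]
Step 4: flows [0->2,1->4,2->3,2->4,3=4] -> levels [8 7 5 5 6]
Step 5: flows [0->2,1->4,2=3,4->2,4->3] -> levels [7 6 7 6 5]
Step 6: flows [0=2,1->4,2->3,2->4,3->4] -> levels [7 5 5 6 8]
Step 7: flows [0->2,4->1,3->2,4->2,4->3] -> levels [6 6 8 6 5]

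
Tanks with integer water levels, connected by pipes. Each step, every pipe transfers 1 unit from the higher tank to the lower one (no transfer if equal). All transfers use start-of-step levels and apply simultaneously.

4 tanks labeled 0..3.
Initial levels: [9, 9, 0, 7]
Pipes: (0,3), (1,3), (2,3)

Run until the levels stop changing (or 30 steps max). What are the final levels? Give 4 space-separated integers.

Step 1: flows [0->3,1->3,3->2] -> levels [8 8 1 8]
Step 2: flows [0=3,1=3,3->2] -> levels [8 8 2 7]
Step 3: flows [0->3,1->3,3->2] -> levels [7 7 3 8]
Step 4: flows [3->0,3->1,3->2] -> levels [8 8 4 5]
Step 5: flows [0->3,1->3,3->2] -> levels [7 7 5 6]
Step 6: flows [0->3,1->3,3->2] -> levels [6 6 6 7]
Step 7: flows [3->0,3->1,3->2] -> levels [7 7 7 4]
Step 8: flows [0->3,1->3,2->3] -> levels [6 6 6 7]
  -> period-2 cycle: step 8 state = step 6 state; never stabilizes
  -> state at step 30: (30-6) mod 2 = 0, same as step 6 -> [6 6 6 7]

Answer: 6 6 6 7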